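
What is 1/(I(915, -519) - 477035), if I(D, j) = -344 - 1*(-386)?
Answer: -1/476993 ≈ -2.0965e-6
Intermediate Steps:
I(D, j) = 42 (I(D, j) = -344 + 386 = 42)
1/(I(915, -519) - 477035) = 1/(42 - 477035) = 1/(-476993) = -1/476993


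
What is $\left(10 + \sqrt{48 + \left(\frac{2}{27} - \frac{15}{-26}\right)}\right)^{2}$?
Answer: $\frac{104353}{702} + \frac{70 \sqrt{54366}}{117} \approx 288.15$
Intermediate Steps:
$\left(10 + \sqrt{48 + \left(\frac{2}{27} - \frac{15}{-26}\right)}\right)^{2} = \left(10 + \sqrt{48 + \left(2 \cdot \frac{1}{27} - - \frac{15}{26}\right)}\right)^{2} = \left(10 + \sqrt{48 + \left(\frac{2}{27} + \frac{15}{26}\right)}\right)^{2} = \left(10 + \sqrt{48 + \frac{457}{702}}\right)^{2} = \left(10 + \sqrt{\frac{34153}{702}}\right)^{2} = \left(10 + \frac{7 \sqrt{54366}}{234}\right)^{2}$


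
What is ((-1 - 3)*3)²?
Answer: 144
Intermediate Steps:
((-1 - 3)*3)² = (-4*3)² = (-12)² = 144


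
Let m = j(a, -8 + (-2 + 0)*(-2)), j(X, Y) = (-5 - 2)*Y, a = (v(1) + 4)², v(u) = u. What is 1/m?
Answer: 1/28 ≈ 0.035714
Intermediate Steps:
a = 25 (a = (1 + 4)² = 5² = 25)
j(X, Y) = -7*Y
m = 28 (m = -7*(-8 + (-2 + 0)*(-2)) = -7*(-8 - 2*(-2)) = -7*(-8 + 4) = -7*(-4) = 28)
1/m = 1/28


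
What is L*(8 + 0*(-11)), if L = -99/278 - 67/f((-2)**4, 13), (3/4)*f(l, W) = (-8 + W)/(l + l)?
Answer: -1790076/695 ≈ -2575.6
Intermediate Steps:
f(l, W) = 2*(-8 + W)/(3*l) (f(l, W) = 4*((-8 + W)/(l + l))/3 = 4*((-8 + W)/((2*l)))/3 = 4*((-8 + W)*(1/(2*l)))/3 = 4*((-8 + W)/(2*l))/3 = 2*(-8 + W)/(3*l))
L = -447519/1390 (L = -99/278 - 67*24/(-8 + 13) = -99*1/278 - 67/((2/3)*5/16) = -99/278 - 67/((2/3)*(1/16)*5) = -99/278 - 67/5/24 = -99/278 - 67*24/5 = -99/278 - 1608/5 = -447519/1390 ≈ -321.96)
L*(8 + 0*(-11)) = -447519*(8 + 0*(-11))/1390 = -447519*(8 + 0)/1390 = -447519/1390*8 = -1790076/695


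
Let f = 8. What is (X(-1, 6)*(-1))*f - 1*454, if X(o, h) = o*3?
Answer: -430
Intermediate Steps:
X(o, h) = 3*o
(X(-1, 6)*(-1))*f - 1*454 = ((3*(-1))*(-1))*8 - 1*454 = -3*(-1)*8 - 454 = 3*8 - 454 = 24 - 454 = -430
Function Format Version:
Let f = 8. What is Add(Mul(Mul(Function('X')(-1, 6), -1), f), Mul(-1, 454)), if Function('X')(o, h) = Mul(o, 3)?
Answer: -430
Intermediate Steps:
Function('X')(o, h) = Mul(3, o)
Add(Mul(Mul(Function('X')(-1, 6), -1), f), Mul(-1, 454)) = Add(Mul(Mul(Mul(3, -1), -1), 8), Mul(-1, 454)) = Add(Mul(Mul(-3, -1), 8), -454) = Add(Mul(3, 8), -454) = Add(24, -454) = -430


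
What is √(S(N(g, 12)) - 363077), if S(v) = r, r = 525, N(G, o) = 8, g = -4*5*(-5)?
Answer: 2*I*√90638 ≈ 602.12*I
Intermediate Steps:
g = 100 (g = -20*(-5) = 100)
S(v) = 525
√(S(N(g, 12)) - 363077) = √(525 - 363077) = √(-362552) = 2*I*√90638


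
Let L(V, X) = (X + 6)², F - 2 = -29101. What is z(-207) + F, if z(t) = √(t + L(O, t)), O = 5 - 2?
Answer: -29099 + 3*√4466 ≈ -28899.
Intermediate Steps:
F = -29099 (F = 2 - 29101 = -29099)
O = 3
L(V, X) = (6 + X)²
z(t) = √(t + (6 + t)²)
z(-207) + F = √(-207 + (6 - 207)²) - 29099 = √(-207 + (-201)²) - 29099 = √(-207 + 40401) - 29099 = √40194 - 29099 = 3*√4466 - 29099 = -29099 + 3*√4466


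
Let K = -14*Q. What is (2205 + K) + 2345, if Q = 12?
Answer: 4382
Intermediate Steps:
K = -168 (K = -14*12 = -168)
(2205 + K) + 2345 = (2205 - 168) + 2345 = 2037 + 2345 = 4382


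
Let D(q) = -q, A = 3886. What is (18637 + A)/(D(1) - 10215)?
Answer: -22523/10216 ≈ -2.2047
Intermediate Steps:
(18637 + A)/(D(1) - 10215) = (18637 + 3886)/(-1*1 - 10215) = 22523/(-1 - 10215) = 22523/(-10216) = 22523*(-1/10216) = -22523/10216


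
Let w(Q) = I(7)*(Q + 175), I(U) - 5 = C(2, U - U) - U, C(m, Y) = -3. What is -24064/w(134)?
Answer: 24064/1545 ≈ 15.575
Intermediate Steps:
I(U) = 2 - U (I(U) = 5 + (-3 - U) = 2 - U)
w(Q) = -875 - 5*Q (w(Q) = (2 - 1*7)*(Q + 175) = (2 - 7)*(175 + Q) = -5*(175 + Q) = -875 - 5*Q)
-24064/w(134) = -24064/(-875 - 5*134) = -24064/(-875 - 670) = -24064/(-1545) = -24064*(-1/1545) = 24064/1545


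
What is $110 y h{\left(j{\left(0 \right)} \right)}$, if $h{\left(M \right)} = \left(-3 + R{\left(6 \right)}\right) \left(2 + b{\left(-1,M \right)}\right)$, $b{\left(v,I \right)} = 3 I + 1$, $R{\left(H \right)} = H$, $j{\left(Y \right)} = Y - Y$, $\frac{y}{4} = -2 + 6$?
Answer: $15840$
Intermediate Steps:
$y = 16$ ($y = 4 \left(-2 + 6\right) = 4 \cdot 4 = 16$)
$j{\left(Y \right)} = 0$
$b{\left(v,I \right)} = 1 + 3 I$
$h{\left(M \right)} = 9 + 9 M$ ($h{\left(M \right)} = \left(-3 + 6\right) \left(2 + \left(1 + 3 M\right)\right) = 3 \left(3 + 3 M\right) = 9 + 9 M$)
$110 y h{\left(j{\left(0 \right)} \right)} = 110 \cdot 16 \left(9 + 9 \cdot 0\right) = 1760 \left(9 + 0\right) = 1760 \cdot 9 = 15840$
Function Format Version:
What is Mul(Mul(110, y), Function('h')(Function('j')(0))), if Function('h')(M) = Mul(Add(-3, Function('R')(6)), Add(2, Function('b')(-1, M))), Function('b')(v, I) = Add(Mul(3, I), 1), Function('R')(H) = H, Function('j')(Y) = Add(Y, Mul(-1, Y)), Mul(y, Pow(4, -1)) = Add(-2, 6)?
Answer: 15840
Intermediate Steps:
y = 16 (y = Mul(4, Add(-2, 6)) = Mul(4, 4) = 16)
Function('j')(Y) = 0
Function('b')(v, I) = Add(1, Mul(3, I))
Function('h')(M) = Add(9, Mul(9, M)) (Function('h')(M) = Mul(Add(-3, 6), Add(2, Add(1, Mul(3, M)))) = Mul(3, Add(3, Mul(3, M))) = Add(9, Mul(9, M)))
Mul(Mul(110, y), Function('h')(Function('j')(0))) = Mul(Mul(110, 16), Add(9, Mul(9, 0))) = Mul(1760, Add(9, 0)) = Mul(1760, 9) = 15840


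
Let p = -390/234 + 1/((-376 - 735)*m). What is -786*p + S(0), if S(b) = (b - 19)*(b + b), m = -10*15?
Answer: 36385119/27775 ≈ 1310.0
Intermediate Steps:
m = -150
S(b) = 2*b*(-19 + b) (S(b) = (-19 + b)*(2*b) = 2*b*(-19 + b))
p = -92583/55550 (p = -390/234 + 1/(-376 - 735*(-150)) = -390*1/234 - 1/150/(-1111) = -5/3 - 1/1111*(-1/150) = -5/3 + 1/166650 = -92583/55550 ≈ -1.6667)
-786*p + S(0) = -786*(-92583/55550) + 2*0*(-19 + 0) = 36385119/27775 + 2*0*(-19) = 36385119/27775 + 0 = 36385119/27775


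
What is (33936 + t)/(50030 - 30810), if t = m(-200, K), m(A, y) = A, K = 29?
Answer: 8434/4805 ≈ 1.7553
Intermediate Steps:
t = -200
(33936 + t)/(50030 - 30810) = (33936 - 200)/(50030 - 30810) = 33736/19220 = 33736*(1/19220) = 8434/4805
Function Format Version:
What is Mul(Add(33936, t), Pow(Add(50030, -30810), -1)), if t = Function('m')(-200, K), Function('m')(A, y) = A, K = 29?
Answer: Rational(8434, 4805) ≈ 1.7553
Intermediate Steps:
t = -200
Mul(Add(33936, t), Pow(Add(50030, -30810), -1)) = Mul(Add(33936, -200), Pow(Add(50030, -30810), -1)) = Mul(33736, Pow(19220, -1)) = Mul(33736, Rational(1, 19220)) = Rational(8434, 4805)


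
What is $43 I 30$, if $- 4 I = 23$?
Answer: $- \frac{14835}{2} \approx -7417.5$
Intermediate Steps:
$I = - \frac{23}{4}$ ($I = \left(- \frac{1}{4}\right) 23 = - \frac{23}{4} \approx -5.75$)
$43 I 30 = 43 \left(- \frac{23}{4}\right) 30 = \left(- \frac{989}{4}\right) 30 = - \frac{14835}{2}$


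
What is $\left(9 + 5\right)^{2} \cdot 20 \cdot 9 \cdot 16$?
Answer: $564480$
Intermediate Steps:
$\left(9 + 5\right)^{2} \cdot 20 \cdot 9 \cdot 16 = 14^{2} \cdot 180 \cdot 16 = 196 \cdot 2880 = 564480$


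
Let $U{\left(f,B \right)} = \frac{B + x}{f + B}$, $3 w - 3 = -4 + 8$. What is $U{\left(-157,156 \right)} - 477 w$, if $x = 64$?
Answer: $-1333$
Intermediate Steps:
$w = \frac{7}{3}$ ($w = 1 + \frac{-4 + 8}{3} = 1 + \frac{1}{3} \cdot 4 = 1 + \frac{4}{3} = \frac{7}{3} \approx 2.3333$)
$U{\left(f,B \right)} = \frac{64 + B}{B + f}$ ($U{\left(f,B \right)} = \frac{B + 64}{f + B} = \frac{64 + B}{B + f}$)
$U{\left(-157,156 \right)} - 477 w = \frac{64 + 156}{156 - 157} - 477 \cdot \frac{7}{3} = \frac{1}{-1} \cdot 220 - 1113 = \left(-1\right) 220 - 1113 = -220 - 1113 = -1333$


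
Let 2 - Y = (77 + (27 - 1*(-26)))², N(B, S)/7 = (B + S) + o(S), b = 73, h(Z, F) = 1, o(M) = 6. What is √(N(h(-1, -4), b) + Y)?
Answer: I*√16338 ≈ 127.82*I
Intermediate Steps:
N(B, S) = 42 + 7*B + 7*S (N(B, S) = 7*((B + S) + 6) = 7*(6 + B + S) = 42 + 7*B + 7*S)
Y = -16898 (Y = 2 - (77 + (27 - 1*(-26)))² = 2 - (77 + (27 + 26))² = 2 - (77 + 53)² = 2 - 1*130² = 2 - 1*16900 = 2 - 16900 = -16898)
√(N(h(-1, -4), b) + Y) = √((42 + 7*1 + 7*73) - 16898) = √((42 + 7 + 511) - 16898) = √(560 - 16898) = √(-16338) = I*√16338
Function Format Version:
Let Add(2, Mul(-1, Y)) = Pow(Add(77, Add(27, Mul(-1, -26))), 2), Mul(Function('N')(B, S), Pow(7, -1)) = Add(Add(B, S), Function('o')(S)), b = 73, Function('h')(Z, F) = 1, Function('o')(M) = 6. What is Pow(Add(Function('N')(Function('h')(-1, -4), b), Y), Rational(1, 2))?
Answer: Mul(I, Pow(16338, Rational(1, 2))) ≈ Mul(127.82, I)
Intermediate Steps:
Function('N')(B, S) = Add(42, Mul(7, B), Mul(7, S)) (Function('N')(B, S) = Mul(7, Add(Add(B, S), 6)) = Mul(7, Add(6, B, S)) = Add(42, Mul(7, B), Mul(7, S)))
Y = -16898 (Y = Add(2, Mul(-1, Pow(Add(77, Add(27, Mul(-1, -26))), 2))) = Add(2, Mul(-1, Pow(Add(77, Add(27, 26)), 2))) = Add(2, Mul(-1, Pow(Add(77, 53), 2))) = Add(2, Mul(-1, Pow(130, 2))) = Add(2, Mul(-1, 16900)) = Add(2, -16900) = -16898)
Pow(Add(Function('N')(Function('h')(-1, -4), b), Y), Rational(1, 2)) = Pow(Add(Add(42, Mul(7, 1), Mul(7, 73)), -16898), Rational(1, 2)) = Pow(Add(Add(42, 7, 511), -16898), Rational(1, 2)) = Pow(Add(560, -16898), Rational(1, 2)) = Pow(-16338, Rational(1, 2)) = Mul(I, Pow(16338, Rational(1, 2)))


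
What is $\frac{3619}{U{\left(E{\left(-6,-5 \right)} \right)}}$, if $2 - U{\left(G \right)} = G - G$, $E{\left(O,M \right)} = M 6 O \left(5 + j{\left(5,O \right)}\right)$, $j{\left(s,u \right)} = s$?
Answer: $\frac{3619}{2} \approx 1809.5$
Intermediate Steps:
$E{\left(O,M \right)} = 60 M O$ ($E{\left(O,M \right)} = M 6 O \left(5 + 5\right) = 6 M O 10 = 60 M O$)
$U{\left(G \right)} = 2$ ($U{\left(G \right)} = 2 - \left(G - G\right) = 2 - 0 = 2 + 0 = 2$)
$\frac{3619}{U{\left(E{\left(-6,-5 \right)} \right)}} = \frac{3619}{2}$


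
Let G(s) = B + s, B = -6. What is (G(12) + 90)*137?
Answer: 13152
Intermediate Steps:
G(s) = -6 + s
(G(12) + 90)*137 = ((-6 + 12) + 90)*137 = (6 + 90)*137 = 96*137 = 13152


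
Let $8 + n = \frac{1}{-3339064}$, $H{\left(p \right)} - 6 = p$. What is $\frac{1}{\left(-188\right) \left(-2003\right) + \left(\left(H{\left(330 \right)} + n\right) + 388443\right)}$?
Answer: $\frac{3339064}{2555502546439} \approx 1.3066 \cdot 10^{-6}$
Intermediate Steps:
$H{\left(p \right)} = 6 + p$
$n = - \frac{26712513}{3339064}$ ($n = -8 + \frac{1}{-3339064} = -8 - \frac{1}{3339064} = - \frac{26712513}{3339064} \approx -8.0$)
$\frac{1}{\left(-188\right) \left(-2003\right) + \left(\left(H{\left(330 \right)} + n\right) + 388443\right)} = \frac{1}{\left(-188\right) \left(-2003\right) + \left(\left(\left(6 + 330\right) - \frac{26712513}{3339064}\right) + 388443\right)} = \frac{1}{376564 + \left(\left(336 - \frac{26712513}{3339064}\right) + 388443\right)} = \frac{1}{376564 + \left(\frac{1095212991}{3339064} + 388443\right)} = \frac{1}{376564 + \frac{1298131250343}{3339064}} = \frac{1}{\frac{2555502546439}{3339064}} = \frac{3339064}{2555502546439}$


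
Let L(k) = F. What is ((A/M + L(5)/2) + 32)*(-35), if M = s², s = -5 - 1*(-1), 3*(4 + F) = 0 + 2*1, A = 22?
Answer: -26635/24 ≈ -1109.8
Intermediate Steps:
F = -10/3 (F = -4 + (0 + 2*1)/3 = -4 + (0 + 2)/3 = -4 + (⅓)*2 = -4 + ⅔ = -10/3 ≈ -3.3333)
L(k) = -10/3
s = -4 (s = -5 + 1 = -4)
M = 16 (M = (-4)² = 16)
((A/M + L(5)/2) + 32)*(-35) = ((22/16 - 10/3/2) + 32)*(-35) = ((22*(1/16) - 10/3*½) + 32)*(-35) = ((11/8 - 5/3) + 32)*(-35) = (-7/24 + 32)*(-35) = (761/24)*(-35) = -26635/24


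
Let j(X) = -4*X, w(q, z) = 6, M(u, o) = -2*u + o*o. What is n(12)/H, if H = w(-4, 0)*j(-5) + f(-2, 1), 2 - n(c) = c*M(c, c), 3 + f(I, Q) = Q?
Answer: -719/59 ≈ -12.186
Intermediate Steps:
M(u, o) = o² - 2*u (M(u, o) = -2*u + o² = o² - 2*u)
f(I, Q) = -3 + Q
n(c) = 2 - c*(c² - 2*c)
H = 118 (H = 6*(-4*(-5)) + (-3 + 1) = 6*20 - 2 = 120 - 2 = 118)
n(12)/H = (2 - 1*12²*(-2 + 12))/118 = (2 - 1*144*10)*(1/118) = (2 - 1440)*(1/118) = -1438*1/118 = -719/59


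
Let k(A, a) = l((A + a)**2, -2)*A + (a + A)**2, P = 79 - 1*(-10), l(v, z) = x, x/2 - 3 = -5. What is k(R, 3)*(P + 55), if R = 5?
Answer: 6336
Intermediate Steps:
x = -4 (x = 6 + 2*(-5) = 6 - 10 = -4)
l(v, z) = -4
P = 89 (P = 79 + 10 = 89)
k(A, a) = (A + a)**2 - 4*A (k(A, a) = -4*A + (a + A)**2 = -4*A + (A + a)**2 = (A + a)**2 - 4*A)
k(R, 3)*(P + 55) = ((5 + 3)**2 - 4*5)*(89 + 55) = (8**2 - 20)*144 = (64 - 20)*144 = 44*144 = 6336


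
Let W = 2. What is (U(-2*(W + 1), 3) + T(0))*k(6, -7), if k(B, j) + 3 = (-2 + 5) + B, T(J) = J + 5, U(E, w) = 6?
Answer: 66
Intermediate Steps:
T(J) = 5 + J
k(B, j) = B (k(B, j) = -3 + ((-2 + 5) + B) = -3 + (3 + B) = B)
(U(-2*(W + 1), 3) + T(0))*k(6, -7) = (6 + (5 + 0))*6 = (6 + 5)*6 = 11*6 = 66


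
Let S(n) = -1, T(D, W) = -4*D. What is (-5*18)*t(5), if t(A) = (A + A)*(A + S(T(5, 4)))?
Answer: -3600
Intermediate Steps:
t(A) = 2*A*(-1 + A) (t(A) = (A + A)*(A - 1) = (2*A)*(-1 + A) = 2*A*(-1 + A))
(-5*18)*t(5) = (-5*18)*(2*5*(-1 + 5)) = -180*5*4 = -90*40 = -3600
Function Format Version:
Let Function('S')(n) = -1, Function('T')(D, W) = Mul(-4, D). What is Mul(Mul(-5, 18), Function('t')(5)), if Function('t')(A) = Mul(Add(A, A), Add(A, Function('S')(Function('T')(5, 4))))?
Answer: -3600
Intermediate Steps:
Function('t')(A) = Mul(2, A, Add(-1, A)) (Function('t')(A) = Mul(Add(A, A), Add(A, -1)) = Mul(Mul(2, A), Add(-1, A)) = Mul(2, A, Add(-1, A)))
Mul(Mul(-5, 18), Function('t')(5)) = Mul(Mul(-5, 18), Mul(2, 5, Add(-1, 5))) = Mul(-90, Mul(2, 5, 4)) = Mul(-90, 40) = -3600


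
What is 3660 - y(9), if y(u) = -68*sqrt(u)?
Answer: 3864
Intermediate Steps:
3660 - y(9) = 3660 - (-68)*sqrt(9) = 3660 - (-68)*3 = 3660 - 1*(-204) = 3660 + 204 = 3864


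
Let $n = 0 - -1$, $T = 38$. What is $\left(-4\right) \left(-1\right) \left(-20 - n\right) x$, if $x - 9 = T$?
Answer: $-3948$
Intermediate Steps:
$x = 47$ ($x = 9 + 38 = 47$)
$n = 1$ ($n = 0 + 1 = 1$)
$\left(-4\right) \left(-1\right) \left(-20 - n\right) x = \left(-4\right) \left(-1\right) \left(-20 - 1\right) 47 = 4 \left(-20 - 1\right) 47 = 4 \left(-21\right) 47 = \left(-84\right) 47 = -3948$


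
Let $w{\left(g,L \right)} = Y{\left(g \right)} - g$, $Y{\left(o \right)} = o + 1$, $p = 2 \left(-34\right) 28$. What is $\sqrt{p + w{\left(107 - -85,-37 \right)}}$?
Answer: $i \sqrt{1903} \approx 43.623 i$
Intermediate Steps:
$p = -1904$ ($p = \left(-68\right) 28 = -1904$)
$Y{\left(o \right)} = 1 + o$
$w{\left(g,L \right)} = 1$ ($w{\left(g,L \right)} = \left(1 + g\right) - g = 1$)
$\sqrt{p + w{\left(107 - -85,-37 \right)}} = \sqrt{-1904 + 1} = \sqrt{-1903} = i \sqrt{1903}$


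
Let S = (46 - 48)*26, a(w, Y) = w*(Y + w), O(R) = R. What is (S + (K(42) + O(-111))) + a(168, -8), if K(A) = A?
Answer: 26759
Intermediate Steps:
S = -52 (S = -2*26 = -52)
(S + (K(42) + O(-111))) + a(168, -8) = (-52 + (42 - 111)) + 168*(-8 + 168) = (-52 - 69) + 168*160 = -121 + 26880 = 26759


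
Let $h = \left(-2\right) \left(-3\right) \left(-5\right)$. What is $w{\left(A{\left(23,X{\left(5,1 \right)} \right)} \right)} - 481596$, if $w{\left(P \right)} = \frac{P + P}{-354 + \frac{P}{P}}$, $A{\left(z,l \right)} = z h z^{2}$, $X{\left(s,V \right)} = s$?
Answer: $- \frac{169273368}{353} \approx -4.7953 \cdot 10^{5}$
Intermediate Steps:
$h = -30$ ($h = 6 \left(-5\right) = -30$)
$A{\left(z,l \right)} = - 30 z^{3}$ ($A{\left(z,l \right)} = z \left(-30\right) z^{2} = - 30 z z^{2} = - 30 z^{3}$)
$w{\left(P \right)} = - \frac{2 P}{353}$ ($w{\left(P \right)} = \frac{2 P}{-354 + 1} = \frac{2 P}{-353} = 2 P \left(- \frac{1}{353}\right) = - \frac{2 P}{353}$)
$w{\left(A{\left(23,X{\left(5,1 \right)} \right)} \right)} - 481596 = - \frac{2 \left(- 30 \cdot 23^{3}\right)}{353} - 481596 = - \frac{2 \left(\left(-30\right) 12167\right)}{353} - 481596 = \left(- \frac{2}{353}\right) \left(-365010\right) - 481596 = \frac{730020}{353} - 481596 = - \frac{169273368}{353}$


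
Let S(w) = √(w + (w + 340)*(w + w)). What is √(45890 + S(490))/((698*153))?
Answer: √(45890 + 7*√16610)/106794 ≈ 0.0020255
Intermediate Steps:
S(w) = √(w + 2*w*(340 + w)) (S(w) = √(w + (340 + w)*(2*w)) = √(w + 2*w*(340 + w)))
√(45890 + S(490))/((698*153)) = √(45890 + √(490*(681 + 2*490)))/((698*153)) = √(45890 + √(490*(681 + 980)))/106794 = √(45890 + √(490*1661))*(1/106794) = √(45890 + √813890)*(1/106794) = √(45890 + 7*√16610)*(1/106794) = √(45890 + 7*√16610)/106794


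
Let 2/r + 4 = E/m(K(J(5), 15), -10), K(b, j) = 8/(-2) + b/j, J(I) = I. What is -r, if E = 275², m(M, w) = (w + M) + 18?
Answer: -26/226823 ≈ -0.00011463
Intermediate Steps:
K(b, j) = -4 + b/j (K(b, j) = 8*(-½) + b/j = -4 + b/j)
m(M, w) = 18 + M + w (m(M, w) = (M + w) + 18 = 18 + M + w)
E = 75625
r = 26/226823 (r = 2/(-4 + 75625/(18 + (-4 + 5/15) - 10)) = 2/(-4 + 75625/(18 + (-4 + 5*(1/15)) - 10)) = 2/(-4 + 75625/(18 + (-4 + ⅓) - 10)) = 2/(-4 + 75625/(18 - 11/3 - 10)) = 2/(-4 + 75625/(13/3)) = 2/(-4 + 75625*(3/13)) = 2/(-4 + 226875/13) = 2/(226823/13) = 2*(13/226823) = 26/226823 ≈ 0.00011463)
-r = -1*26/226823 = -26/226823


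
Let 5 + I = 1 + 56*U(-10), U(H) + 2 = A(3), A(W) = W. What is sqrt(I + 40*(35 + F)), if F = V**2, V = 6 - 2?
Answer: 2*sqrt(523) ≈ 45.738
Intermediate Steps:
U(H) = 1 (U(H) = -2 + 3 = 1)
V = 4
F = 16 (F = 4**2 = 16)
I = 52 (I = -5 + (1 + 56*1) = -5 + (1 + 56) = -5 + 57 = 52)
sqrt(I + 40*(35 + F)) = sqrt(52 + 40*(35 + 16)) = sqrt(52 + 40*51) = sqrt(52 + 2040) = sqrt(2092) = 2*sqrt(523)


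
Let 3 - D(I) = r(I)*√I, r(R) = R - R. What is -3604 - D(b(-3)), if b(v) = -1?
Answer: -3607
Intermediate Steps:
r(R) = 0
D(I) = 3 (D(I) = 3 - 0*√I = 3 - 1*0 = 3 + 0 = 3)
-3604 - D(b(-3)) = -3604 - 1*3 = -3604 - 3 = -3607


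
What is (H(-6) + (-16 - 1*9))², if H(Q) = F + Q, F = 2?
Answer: 841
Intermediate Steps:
H(Q) = 2 + Q
(H(-6) + (-16 - 1*9))² = ((2 - 6) + (-16 - 1*9))² = (-4 + (-16 - 9))² = (-4 - 25)² = (-29)² = 841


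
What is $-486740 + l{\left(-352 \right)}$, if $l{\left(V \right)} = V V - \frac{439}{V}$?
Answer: $- \frac{127717833}{352} \approx -3.6284 \cdot 10^{5}$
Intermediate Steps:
$l{\left(V \right)} = V^{2} - \frac{439}{V}$
$-486740 + l{\left(-352 \right)} = -486740 + \frac{-439 + \left(-352\right)^{3}}{-352} = -486740 - \frac{-439 - 43614208}{352} = -486740 - - \frac{43614647}{352} = -486740 + \frac{43614647}{352} = - \frac{127717833}{352}$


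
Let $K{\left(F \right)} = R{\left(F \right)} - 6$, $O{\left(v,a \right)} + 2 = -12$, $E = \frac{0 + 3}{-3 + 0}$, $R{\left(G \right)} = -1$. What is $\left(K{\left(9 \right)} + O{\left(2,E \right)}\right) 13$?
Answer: $-273$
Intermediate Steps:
$E = -1$ ($E = \frac{3}{-3} = 3 \left(- \frac{1}{3}\right) = -1$)
$O{\left(v,a \right)} = -14$ ($O{\left(v,a \right)} = -2 - 12 = -14$)
$K{\left(F \right)} = -7$ ($K{\left(F \right)} = -1 - 6 = -7$)
$\left(K{\left(9 \right)} + O{\left(2,E \right)}\right) 13 = \left(-7 - 14\right) 13 = \left(-21\right) 13 = -273$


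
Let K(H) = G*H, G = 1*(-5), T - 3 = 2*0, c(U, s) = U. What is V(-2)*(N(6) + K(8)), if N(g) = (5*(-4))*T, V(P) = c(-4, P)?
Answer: 400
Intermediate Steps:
V(P) = -4
T = 3 (T = 3 + 2*0 = 3 + 0 = 3)
G = -5
N(g) = -60 (N(g) = (5*(-4))*3 = -20*3 = -60)
K(H) = -5*H
V(-2)*(N(6) + K(8)) = -4*(-60 - 5*8) = -4*(-60 - 40) = -4*(-100) = 400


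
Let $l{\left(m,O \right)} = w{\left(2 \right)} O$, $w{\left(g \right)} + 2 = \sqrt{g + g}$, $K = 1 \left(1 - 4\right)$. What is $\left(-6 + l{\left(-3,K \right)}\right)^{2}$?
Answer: $36$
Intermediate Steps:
$K = -3$ ($K = 1 \left(-3\right) = -3$)
$w{\left(g \right)} = -2 + \sqrt{2} \sqrt{g}$ ($w{\left(g \right)} = -2 + \sqrt{g + g} = -2 + \sqrt{2 g} = -2 + \sqrt{2} \sqrt{g}$)
$l{\left(m,O \right)} = 0$ ($l{\left(m,O \right)} = \left(-2 + \sqrt{2} \sqrt{2}\right) O = \left(-2 + 2\right) O = 0 O = 0$)
$\left(-6 + l{\left(-3,K \right)}\right)^{2} = \left(-6 + 0\right)^{2} = \left(-6\right)^{2} = 36$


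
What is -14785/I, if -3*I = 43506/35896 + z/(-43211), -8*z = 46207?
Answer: 1965689476968/59636245 ≈ 32961.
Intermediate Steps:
z = -46207/8 (z = -⅛*46207 = -46207/8 ≈ -5775.9)
I = -298181225/664758024 (I = -(43506/35896 - 46207/8/(-43211))/3 = -(43506*(1/35896) - 46207/8*(-1/43211))/3 = -(21753/17948 + 6601/49384)/3 = -⅓*298181225/221586008 = -298181225/664758024 ≈ -0.44856)
-14785/I = -14785/(-298181225/664758024) = -14785*(-664758024/298181225) = 1965689476968/59636245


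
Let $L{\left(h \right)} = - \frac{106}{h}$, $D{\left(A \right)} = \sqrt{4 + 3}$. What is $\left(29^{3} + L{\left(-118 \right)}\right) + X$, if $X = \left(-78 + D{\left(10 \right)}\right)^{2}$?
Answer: $\frac{1798373}{59} - 156 \sqrt{7} \approx 30068.0$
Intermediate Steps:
$D{\left(A \right)} = \sqrt{7}$
$X = \left(-78 + \sqrt{7}\right)^{2} \approx 5678.3$
$\left(29^{3} + L{\left(-118 \right)}\right) + X = \left(29^{3} - \frac{106}{-118}\right) + \left(78 - \sqrt{7}\right)^{2} = \left(24389 - - \frac{53}{59}\right) + \left(78 - \sqrt{7}\right)^{2} = \left(24389 + \frac{53}{59}\right) + \left(78 - \sqrt{7}\right)^{2} = \frac{1439004}{59} + \left(78 - \sqrt{7}\right)^{2}$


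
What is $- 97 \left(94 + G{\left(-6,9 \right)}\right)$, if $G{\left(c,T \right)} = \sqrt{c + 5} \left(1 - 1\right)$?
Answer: $-9118$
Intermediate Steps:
$G{\left(c,T \right)} = 0$ ($G{\left(c,T \right)} = \sqrt{5 + c} 0 = 0$)
$- 97 \left(94 + G{\left(-6,9 \right)}\right) = - 97 \left(94 + 0\right) = \left(-97\right) 94 = -9118$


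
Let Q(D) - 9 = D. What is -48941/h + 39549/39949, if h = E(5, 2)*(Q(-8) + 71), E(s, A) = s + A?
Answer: -276458759/2876328 ≈ -96.115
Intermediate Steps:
Q(D) = 9 + D
E(s, A) = A + s
h = 504 (h = (2 + 5)*((9 - 8) + 71) = 7*(1 + 71) = 7*72 = 504)
-48941/h + 39549/39949 = -48941/504 + 39549/39949 = -276458759/2876328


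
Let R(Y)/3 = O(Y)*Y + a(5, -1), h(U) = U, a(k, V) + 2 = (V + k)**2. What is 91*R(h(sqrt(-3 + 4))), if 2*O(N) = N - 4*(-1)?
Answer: 9009/2 ≈ 4504.5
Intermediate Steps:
O(N) = 2 + N/2 (O(N) = (N - 4*(-1))/2 = (N + 4)/2 = (4 + N)/2 = 2 + N/2)
a(k, V) = -2 + (V + k)**2
R(Y) = 42 + 3*Y*(2 + Y/2) (R(Y) = 3*((2 + Y/2)*Y + (-2 + (-1 + 5)**2)) = 3*(Y*(2 + Y/2) + (-2 + 4**2)) = 3*(Y*(2 + Y/2) + (-2 + 16)) = 3*(Y*(2 + Y/2) + 14) = 3*(14 + Y*(2 + Y/2)) = 42 + 3*Y*(2 + Y/2))
91*R(h(sqrt(-3 + 4))) = 91*(42 + 3*sqrt(-3 + 4)*(4 + sqrt(-3 + 4))/2) = 91*(42 + 3*sqrt(1)*(4 + sqrt(1))/2) = 91*(42 + (3/2)*1*(4 + 1)) = 91*(42 + (3/2)*1*5) = 91*(42 + 15/2) = 91*(99/2) = 9009/2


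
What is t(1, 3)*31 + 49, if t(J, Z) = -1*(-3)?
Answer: 142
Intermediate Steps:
t(J, Z) = 3
t(1, 3)*31 + 49 = 3*31 + 49 = 93 + 49 = 142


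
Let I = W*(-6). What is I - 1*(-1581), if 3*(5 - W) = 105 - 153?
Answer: 1455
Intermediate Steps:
W = 21 (W = 5 - (105 - 153)/3 = 5 - 1/3*(-48) = 5 + 16 = 21)
I = -126 (I = 21*(-6) = -126)
I - 1*(-1581) = -126 - 1*(-1581) = -126 + 1581 = 1455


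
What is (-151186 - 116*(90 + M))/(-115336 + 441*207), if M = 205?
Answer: 185406/24049 ≈ 7.7095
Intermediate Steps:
(-151186 - 116*(90 + M))/(-115336 + 441*207) = (-151186 - 116*(90 + 205))/(-115336 + 441*207) = (-151186 - 116*295)/(-115336 + 91287) = (-151186 - 34220)/(-24049) = -185406*(-1/24049) = 185406/24049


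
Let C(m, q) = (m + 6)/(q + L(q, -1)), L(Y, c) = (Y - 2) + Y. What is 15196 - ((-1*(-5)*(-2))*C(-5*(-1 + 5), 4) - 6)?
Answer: 15188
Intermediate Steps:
L(Y, c) = -2 + 2*Y (L(Y, c) = (-2 + Y) + Y = -2 + 2*Y)
C(m, q) = (6 + m)/(-2 + 3*q) (C(m, q) = (m + 6)/(q + (-2 + 2*q)) = (6 + m)/(-2 + 3*q))
15196 - ((-1*(-5)*(-2))*C(-5*(-1 + 5), 4) - 6) = 15196 - ((-1*(-5)*(-2))*((6 - 5*(-1 + 5))/(-2 + 3*4)) - 6) = 15196 - ((5*(-2))*((6 - 5*4)/(-2 + 12)) - 6) = 15196 - (-10*(6 - 20)/10 - 6) = 15196 - (-(-14) - 6) = 15196 - (-10*(-7/5) - 6) = 15196 - (14 - 6) = 15196 - 1*8 = 15196 - 8 = 15188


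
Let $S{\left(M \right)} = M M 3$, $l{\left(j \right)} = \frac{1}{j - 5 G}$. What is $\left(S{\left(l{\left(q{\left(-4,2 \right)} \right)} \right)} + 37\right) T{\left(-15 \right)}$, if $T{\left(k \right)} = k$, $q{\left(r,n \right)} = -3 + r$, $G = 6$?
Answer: $- \frac{759840}{1369} \approx -555.03$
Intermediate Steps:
$l{\left(j \right)} = \frac{1}{-30 + j}$ ($l{\left(j \right)} = \frac{1}{j - 30} = \frac{1}{-30 + j}$)
$S{\left(M \right)} = 3 M^{2}$ ($S{\left(M \right)} = M^{2} \cdot 3 = 3 M^{2}$)
$\left(S{\left(l{\left(q{\left(-4,2 \right)} \right)} \right)} + 37\right) T{\left(-15 \right)} = \left(3 \left(\frac{1}{-30 - 7}\right)^{2} + 37\right) \left(-15\right) = \left(3 \left(\frac{1}{-37}\right)^{2} + 37\right) \left(-15\right) = \left(3 \left(- \frac{1}{37}\right)^{2} + 37\right) \left(-15\right) = \left(3 \cdot \frac{1}{1369} + 37\right) \left(-15\right) = \left(\frac{3}{1369} + 37\right) \left(-15\right) = \frac{50656}{1369} \left(-15\right) = - \frac{759840}{1369}$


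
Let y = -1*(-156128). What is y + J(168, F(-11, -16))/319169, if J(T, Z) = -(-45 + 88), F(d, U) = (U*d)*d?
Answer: 49831217589/319169 ≈ 1.5613e+5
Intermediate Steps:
F(d, U) = U*d**2
J(T, Z) = -43 (J(T, Z) = -1*43 = -43)
y = 156128
y + J(168, F(-11, -16))/319169 = 156128 - 43/319169 = 49831217589/319169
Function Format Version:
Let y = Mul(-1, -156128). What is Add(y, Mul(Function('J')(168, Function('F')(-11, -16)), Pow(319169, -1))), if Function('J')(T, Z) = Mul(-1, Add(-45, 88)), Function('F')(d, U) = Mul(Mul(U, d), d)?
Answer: Rational(49831217589, 319169) ≈ 1.5613e+5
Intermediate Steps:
Function('F')(d, U) = Mul(U, Pow(d, 2))
Function('J')(T, Z) = -43 (Function('J')(T, Z) = Mul(-1, 43) = -43)
y = 156128
Add(y, Mul(Function('J')(168, Function('F')(-11, -16)), Pow(319169, -1))) = Add(156128, Mul(-43, Pow(319169, -1))) = Add(156128, Mul(-43, Rational(1, 319169))) = Add(156128, Rational(-43, 319169)) = Rational(49831217589, 319169)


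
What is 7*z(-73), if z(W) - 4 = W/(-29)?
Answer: 1323/29 ≈ 45.621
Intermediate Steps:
z(W) = 4 - W/29 (z(W) = 4 + W/(-29) = 4 + W*(-1/29) = 4 - W/29)
7*z(-73) = 7*(4 - 1/29*(-73)) = 7*(4 + 73/29) = 7*(189/29) = 1323/29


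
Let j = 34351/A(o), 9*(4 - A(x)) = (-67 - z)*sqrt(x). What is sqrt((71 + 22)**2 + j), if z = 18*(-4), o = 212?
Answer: 3*sqrt(-137894 + 19220*sqrt(53))/(2*sqrt(-18 + 5*sqrt(53))) ≈ 15.754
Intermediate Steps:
z = -72
A(x) = 4 - 5*sqrt(x)/9 (A(x) = 4 - (-67 - 1*(-72))*sqrt(x)/9 = 4 - (-67 + 72)*sqrt(x)/9 = 4 - 5*sqrt(x)/9)
j = 34351/(4 - 10*sqrt(53)/9) ≈ -8400.8
sqrt((71 + 22)**2 + j) = sqrt((71 + 22)**2 + (-2782431/1001 - 1545795*sqrt(53)/2002)) = sqrt(93**2 + (-2782431/1001 - 1545795*sqrt(53)/2002)) = sqrt(8649 + (-2782431/1001 - 1545795*sqrt(53)/2002)) = sqrt(5875218/1001 - 1545795*sqrt(53)/2002)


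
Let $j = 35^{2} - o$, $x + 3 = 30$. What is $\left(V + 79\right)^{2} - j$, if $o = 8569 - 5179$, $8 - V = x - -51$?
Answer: $2246$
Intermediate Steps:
$x = 27$ ($x = -3 + 30 = 27$)
$V = -70$ ($V = 8 - \left(27 - -51\right) = 8 - \left(27 + 51\right) = 8 - 78 = -70$)
$o = 3390$ ($o = 8569 - 5179 = 3390$)
$j = -2165$ ($j = 35^{2} - 3390 = 1225 - 3390 = -2165$)
$\left(V + 79\right)^{2} - j = \left(-70 + 79\right)^{2} - -2165 = 9^{2} + 2165 = 81 + 2165 = 2246$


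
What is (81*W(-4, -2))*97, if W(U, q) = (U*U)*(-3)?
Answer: -377136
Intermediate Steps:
W(U, q) = -3*U² (W(U, q) = U²*(-3) = -3*U²)
(81*W(-4, -2))*97 = (81*(-3*(-4)²))*97 = (81*(-3*16))*97 = (81*(-48))*97 = -3888*97 = -377136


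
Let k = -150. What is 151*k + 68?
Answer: -22582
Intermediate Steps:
151*k + 68 = 151*(-150) + 68 = -22650 + 68 = -22582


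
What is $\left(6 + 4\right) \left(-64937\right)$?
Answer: $-649370$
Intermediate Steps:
$\left(6 + 4\right) \left(-64937\right) = 10 \left(-64937\right) = -649370$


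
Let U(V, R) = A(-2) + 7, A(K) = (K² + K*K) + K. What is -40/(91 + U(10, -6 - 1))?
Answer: -5/13 ≈ -0.38462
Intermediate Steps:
A(K) = K + 2*K² (A(K) = (K² + K²) + K = 2*K² + K = K + 2*K²)
U(V, R) = 13 (U(V, R) = -2*(1 + 2*(-2)) + 7 = -2*(1 - 4) + 7 = -2*(-3) + 7 = 6 + 7 = 13)
-40/(91 + U(10, -6 - 1)) = -40/(91 + 13) = -40/104 = (1/104)*(-40) = -5/13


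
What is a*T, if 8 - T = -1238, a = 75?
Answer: 93450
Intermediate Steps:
T = 1246 (T = 8 - 1*(-1238) = 8 + 1238 = 1246)
a*T = 75*1246 = 93450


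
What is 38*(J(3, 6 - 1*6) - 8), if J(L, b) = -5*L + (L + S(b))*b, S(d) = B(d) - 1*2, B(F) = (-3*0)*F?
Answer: -874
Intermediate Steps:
B(F) = 0 (B(F) = 0*F = 0)
S(d) = -2 (S(d) = 0 - 1*2 = 0 - 2 = -2)
J(L, b) = -5*L + b*(-2 + L) (J(L, b) = -5*L + (L - 2)*b = -5*L + (-2 + L)*b = -5*L + b*(-2 + L))
38*(J(3, 6 - 1*6) - 8) = 38*((-5*3 - 2*(6 - 1*6) + 3*(6 - 1*6)) - 8) = 38*((-15 - 2*(6 - 6) + 3*(6 - 6)) - 8) = 38*((-15 - 2*0 + 3*0) - 8) = 38*((-15 + 0 + 0) - 8) = 38*(-15 - 8) = 38*(-23) = -874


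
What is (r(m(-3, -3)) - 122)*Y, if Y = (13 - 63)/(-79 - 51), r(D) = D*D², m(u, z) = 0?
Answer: -610/13 ≈ -46.923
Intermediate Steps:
r(D) = D³
Y = 5/13 (Y = -50/(-130) = -50*(-1/130) = 5/13 ≈ 0.38462)
(r(m(-3, -3)) - 122)*Y = (0³ - 122)*(5/13) = (0 - 122)*(5/13) = -122*5/13 = -610/13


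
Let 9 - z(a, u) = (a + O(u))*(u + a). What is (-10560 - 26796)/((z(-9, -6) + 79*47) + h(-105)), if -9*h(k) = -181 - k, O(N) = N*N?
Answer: -336204/37219 ≈ -9.0331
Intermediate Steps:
O(N) = N²
z(a, u) = 9 - (a + u)*(a + u²) (z(a, u) = 9 - (a + u²)*(u + a) = 9 - (a + u²)*(a + u) = 9 - (a + u)*(a + u²))
h(k) = 181/9 + k/9 (h(k) = -(-181 - k)/9 = 181/9 + k/9)
(-10560 - 26796)/((z(-9, -6) + 79*47) + h(-105)) = (-10560 - 26796)/(((9 - 1*(-9)² - 1*(-6)³ - 1*(-9)*(-6) - 1*(-9)*(-6)²) + 79*47) + (181/9 + (⅑)*(-105))) = -37356/(((9 - 1*81 - 1*(-216) - 54 - 1*(-9)*36) + 3713) + (181/9 - 35/3)) = -37356/(((9 - 81 + 216 - 54 + 324) + 3713) + 76/9) = -37356/((414 + 3713) + 76/9) = -37356/(4127 + 76/9) = -37356/37219/9 = -37356*9/37219 = -336204/37219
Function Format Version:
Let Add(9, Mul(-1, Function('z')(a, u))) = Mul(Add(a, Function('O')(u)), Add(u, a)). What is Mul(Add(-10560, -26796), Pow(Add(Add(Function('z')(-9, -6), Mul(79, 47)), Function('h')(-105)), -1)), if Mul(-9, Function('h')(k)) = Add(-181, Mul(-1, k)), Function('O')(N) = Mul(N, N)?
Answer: Rational(-336204, 37219) ≈ -9.0331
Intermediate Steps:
Function('O')(N) = Pow(N, 2)
Function('z')(a, u) = Add(9, Mul(-1, Add(a, u), Add(a, Pow(u, 2)))) (Function('z')(a, u) = Add(9, Mul(-1, Mul(Add(a, Pow(u, 2)), Add(u, a)))) = Add(9, Mul(-1, Mul(Add(a, Pow(u, 2)), Add(a, u)))) = Add(9, Mul(-1, Mul(Add(a, u), Add(a, Pow(u, 2))))) = Add(9, Mul(-1, Add(a, u), Add(a, Pow(u, 2)))))
Function('h')(k) = Add(Rational(181, 9), Mul(Rational(1, 9), k)) (Function('h')(k) = Mul(Rational(-1, 9), Add(-181, Mul(-1, k))) = Add(Rational(181, 9), Mul(Rational(1, 9), k)))
Mul(Add(-10560, -26796), Pow(Add(Add(Function('z')(-9, -6), Mul(79, 47)), Function('h')(-105)), -1)) = Mul(Add(-10560, -26796), Pow(Add(Add(Add(9, Mul(-1, Pow(-9, 2)), Mul(-1, Pow(-6, 3)), Mul(-1, -9, -6), Mul(-1, -9, Pow(-6, 2))), Mul(79, 47)), Add(Rational(181, 9), Mul(Rational(1, 9), -105))), -1)) = Mul(-37356, Pow(Add(Add(Add(9, Mul(-1, 81), Mul(-1, -216), -54, Mul(-1, -9, 36)), 3713), Add(Rational(181, 9), Rational(-35, 3))), -1)) = Mul(-37356, Pow(Add(Add(Add(9, -81, 216, -54, 324), 3713), Rational(76, 9)), -1)) = Mul(-37356, Pow(Add(Add(414, 3713), Rational(76, 9)), -1)) = Mul(-37356, Pow(Add(4127, Rational(76, 9)), -1)) = Mul(-37356, Pow(Rational(37219, 9), -1)) = Mul(-37356, Rational(9, 37219)) = Rational(-336204, 37219)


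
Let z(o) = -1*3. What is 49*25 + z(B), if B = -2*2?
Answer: 1222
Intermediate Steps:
B = -4
z(o) = -3
49*25 + z(B) = 49*25 - 3 = 1225 - 3 = 1222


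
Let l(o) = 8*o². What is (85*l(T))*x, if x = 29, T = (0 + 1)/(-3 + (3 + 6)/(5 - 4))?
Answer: 4930/9 ≈ 547.78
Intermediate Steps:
T = ⅙ (T = 1/(-3 + 9/1) = 1/(-3 + 9*1) = 1/(-3 + 9) = 1/6 = 1*(⅙) = ⅙ ≈ 0.16667)
(85*l(T))*x = (85*(8*(⅙)²))*29 = (85*(8*(1/36)))*29 = (85*(2/9))*29 = (170/9)*29 = 4930/9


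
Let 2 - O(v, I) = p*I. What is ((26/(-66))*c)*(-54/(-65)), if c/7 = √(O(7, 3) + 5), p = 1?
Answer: -252/55 ≈ -4.5818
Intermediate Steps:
O(v, I) = 2 - I
c = 14 (c = 7*√((2 - 1*3) + 5) = 7*√((2 - 3) + 5) = 7*√(-1 + 5) = 7*√4 = 7*2 = 14)
((26/(-66))*c)*(-54/(-65)) = ((26/(-66))*14)*(-54/(-65)) = ((26*(-1/66))*14)*(-54*(-1/65)) = -13/33*14*(54/65) = -182/33*54/65 = -252/55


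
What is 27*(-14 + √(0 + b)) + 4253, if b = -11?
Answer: 3875 + 27*I*√11 ≈ 3875.0 + 89.549*I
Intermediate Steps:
27*(-14 + √(0 + b)) + 4253 = 27*(-14 + √(0 - 11)) + 4253 = 27*(-14 + √(-11)) + 4253 = 27*(-14 + I*√11) + 4253 = (-378 + 27*I*√11) + 4253 = 3875 + 27*I*√11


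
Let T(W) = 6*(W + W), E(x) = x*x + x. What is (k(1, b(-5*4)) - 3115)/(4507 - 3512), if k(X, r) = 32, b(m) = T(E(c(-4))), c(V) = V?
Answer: -3083/995 ≈ -3.0985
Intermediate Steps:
E(x) = x + x**2 (E(x) = x**2 + x = x + x**2)
T(W) = 12*W (T(W) = 6*(2*W) = 12*W)
b(m) = 144 (b(m) = 12*(-4*(1 - 4)) = 12*(-4*(-3)) = 12*12 = 144)
(k(1, b(-5*4)) - 3115)/(4507 - 3512) = (32 - 3115)/(4507 - 3512) = -3083/995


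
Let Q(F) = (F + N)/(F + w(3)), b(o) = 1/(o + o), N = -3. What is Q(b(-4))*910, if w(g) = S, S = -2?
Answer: 22750/17 ≈ 1338.2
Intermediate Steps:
w(g) = -2
b(o) = 1/(2*o)
Q(F) = (-3 + F)/(-2 + F) (Q(F) = (F - 3)/(F - 2) = (-3 + F)/(-2 + F))
Q(b(-4))*910 = ((-3 + (½)/(-4))/(-2 + (½)/(-4)))*910 = ((-3 + (½)*(-¼))/(-2 + (½)*(-¼)))*910 = ((-3 - ⅛)/(-2 - ⅛))*910 = (-25/8/(-17/8))*910 = -8/17*(-25/8)*910 = (25/17)*910 = 22750/17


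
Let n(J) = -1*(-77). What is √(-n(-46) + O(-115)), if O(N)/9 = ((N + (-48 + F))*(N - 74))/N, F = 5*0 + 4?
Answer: I*√32121110/115 ≈ 49.283*I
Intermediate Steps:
F = 4 (F = 0 + 4 = 4)
n(J) = 77
O(N) = 9*(-74 + N)*(-44 + N)/N (O(N) = 9*(((N + (-48 + 4))*(N - 74))/N) = 9*(((N - 44)*(-74 + N))/N) = 9*(((-44 + N)*(-74 + N))/N) = 9*(((-74 + N)*(-44 + N))/N) = 9*((-74 + N)*(-44 + N)/N) = 9*(-74 + N)*(-44 + N)/N)
√(-n(-46) + O(-115)) = √(-1*77 + (-1062 + 9*(-115) + 29304/(-115))) = √(-77 + (-1062 - 1035 + 29304*(-1/115))) = √(-77 + (-1062 - 1035 - 29304/115)) = √(-77 - 270459/115) = √(-279314/115) = I*√32121110/115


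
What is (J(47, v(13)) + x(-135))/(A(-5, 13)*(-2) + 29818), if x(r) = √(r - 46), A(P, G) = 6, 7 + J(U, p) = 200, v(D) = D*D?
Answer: 193/29806 + I*√181/29806 ≈ 0.0064752 + 0.00045137*I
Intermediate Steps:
v(D) = D²
J(U, p) = 193 (J(U, p) = -7 + 200 = 193)
x(r) = √(-46 + r)
(J(47, v(13)) + x(-135))/(A(-5, 13)*(-2) + 29818) = (193 + √(-46 - 135))/(6*(-2) + 29818) = (193 + √(-181))/(-12 + 29818) = (193 + I*√181)/29806 = (193 + I*√181)*(1/29806) = 193/29806 + I*√181/29806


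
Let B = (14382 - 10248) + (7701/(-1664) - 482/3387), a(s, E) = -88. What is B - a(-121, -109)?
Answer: 23768171561/5635968 ≈ 4217.2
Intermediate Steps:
B = 23272206377/5635968 (B = 4134 + (7701*(-1/1664) - 482*1/3387) = 4134 + (-7701/1664 - 482/3387) = 4134 - 26885335/5635968 = 23272206377/5635968 ≈ 4129.2)
B - a(-121, -109) = 23272206377/5635968 - 1*(-88) = 23272206377/5635968 + 88 = 23768171561/5635968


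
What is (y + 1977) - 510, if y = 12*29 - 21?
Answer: 1794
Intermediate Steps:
y = 327 (y = 348 - 21 = 327)
(y + 1977) - 510 = (327 + 1977) - 510 = 2304 - 510 = 1794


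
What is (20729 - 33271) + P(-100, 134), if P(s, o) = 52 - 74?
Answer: -12564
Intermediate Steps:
P(s, o) = -22
(20729 - 33271) + P(-100, 134) = (20729 - 33271) - 22 = -12542 - 22 = -12564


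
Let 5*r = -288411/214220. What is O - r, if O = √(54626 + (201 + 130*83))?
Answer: 288411/1071100 + √65617 ≈ 256.43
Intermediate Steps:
r = -288411/1071100 (r = (-288411/214220)/5 = (-288411*1/214220)/5 = (⅕)*(-288411/214220) = -288411/1071100 ≈ -0.26927)
O = √65617 (O = √(54626 + (201 + 10790)) = √(54626 + 10991) = √65617 ≈ 256.16)
O - r = √65617 - 1*(-288411/1071100) = √65617 + 288411/1071100 = 288411/1071100 + √65617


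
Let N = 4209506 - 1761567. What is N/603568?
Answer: 2447939/603568 ≈ 4.0558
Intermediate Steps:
N = 2447939
N/603568 = 2447939/603568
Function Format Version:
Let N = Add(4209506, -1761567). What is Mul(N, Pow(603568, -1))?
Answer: Rational(2447939, 603568) ≈ 4.0558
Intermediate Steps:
N = 2447939
Mul(N, Pow(603568, -1)) = Mul(2447939, Pow(603568, -1)) = Mul(2447939, Rational(1, 603568)) = Rational(2447939, 603568)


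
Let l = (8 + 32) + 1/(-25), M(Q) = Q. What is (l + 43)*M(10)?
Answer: 4148/5 ≈ 829.60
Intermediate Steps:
l = 999/25 (l = 40 - 1/25 = 999/25 ≈ 39.960)
(l + 43)*M(10) = (999/25 + 43)*10 = (2074/25)*10 = 4148/5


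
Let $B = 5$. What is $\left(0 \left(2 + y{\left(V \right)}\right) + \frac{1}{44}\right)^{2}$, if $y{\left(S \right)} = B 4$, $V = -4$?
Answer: $\frac{1}{1936} \approx 0.00051653$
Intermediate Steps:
$y{\left(S \right)} = 20$ ($y{\left(S \right)} = 5 \cdot 4 = 20$)
$\left(0 \left(2 + y{\left(V \right)}\right) + \frac{1}{44}\right)^{2} = \left(0 \left(2 + 20\right) + \frac{1}{44}\right)^{2} = \left(0 \cdot 22 + \frac{1}{44}\right)^{2} = \left(0 + \frac{1}{44}\right)^{2} = \left(\frac{1}{44}\right)^{2} = \frac{1}{1936}$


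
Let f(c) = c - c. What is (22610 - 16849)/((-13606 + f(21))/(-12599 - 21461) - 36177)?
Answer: -14015690/88012501 ≈ -0.15925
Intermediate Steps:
f(c) = 0
(22610 - 16849)/((-13606 + f(21))/(-12599 - 21461) - 36177) = (22610 - 16849)/((-13606 + 0)/(-12599 - 21461) - 36177) = 5761/(-13606/(-34060) - 36177) = 5761/(-13606*(-1/34060) - 36177) = 5761/(6803/17030 - 36177) = 5761/(-616087507/17030) = 5761*(-17030/616087507) = -14015690/88012501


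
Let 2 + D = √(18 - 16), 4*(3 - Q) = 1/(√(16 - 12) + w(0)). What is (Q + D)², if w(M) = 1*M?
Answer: 177/64 + 7*√2/4 ≈ 5.2405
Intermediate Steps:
w(M) = M
Q = 23/8 (Q = 3 - 1/(4*(√(16 - 12) + 0)) = 3 - 1/(4*(√4 + 0)) = 3 - 1/(4*(2 + 0)) = 3 - ¼/2 = 3 - ¼*½ = 3 - ⅛ = 23/8 ≈ 2.8750)
D = -2 + √2 (D = -2 + √(18 - 16) = -2 + √2 ≈ -0.58579)
(Q + D)² = (23/8 + (-2 + √2))² = (7/8 + √2)²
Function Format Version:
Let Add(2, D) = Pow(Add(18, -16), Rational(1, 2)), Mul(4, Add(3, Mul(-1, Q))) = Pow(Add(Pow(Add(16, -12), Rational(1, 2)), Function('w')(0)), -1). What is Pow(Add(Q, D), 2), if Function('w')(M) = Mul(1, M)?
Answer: Add(Rational(177, 64), Mul(Rational(7, 4), Pow(2, Rational(1, 2)))) ≈ 5.2405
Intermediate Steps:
Function('w')(M) = M
Q = Rational(23, 8) (Q = Add(3, Mul(Rational(-1, 4), Pow(Add(Pow(Add(16, -12), Rational(1, 2)), 0), -1))) = Add(3, Mul(Rational(-1, 4), Pow(Add(Pow(4, Rational(1, 2)), 0), -1))) = Add(3, Mul(Rational(-1, 4), Pow(Add(2, 0), -1))) = Add(3, Mul(Rational(-1, 4), Pow(2, -1))) = Add(3, Mul(Rational(-1, 4), Rational(1, 2))) = Add(3, Rational(-1, 8)) = Rational(23, 8) ≈ 2.8750)
D = Add(-2, Pow(2, Rational(1, 2))) (D = Add(-2, Pow(Add(18, -16), Rational(1, 2))) = Add(-2, Pow(2, Rational(1, 2))) ≈ -0.58579)
Pow(Add(Q, D), 2) = Pow(Add(Rational(23, 8), Add(-2, Pow(2, Rational(1, 2)))), 2) = Pow(Add(Rational(7, 8), Pow(2, Rational(1, 2))), 2)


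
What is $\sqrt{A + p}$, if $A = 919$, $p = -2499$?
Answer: $2 i \sqrt{395} \approx 39.749 i$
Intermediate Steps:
$\sqrt{A + p} = \sqrt{919 - 2499} = \sqrt{-1580} = 2 i \sqrt{395}$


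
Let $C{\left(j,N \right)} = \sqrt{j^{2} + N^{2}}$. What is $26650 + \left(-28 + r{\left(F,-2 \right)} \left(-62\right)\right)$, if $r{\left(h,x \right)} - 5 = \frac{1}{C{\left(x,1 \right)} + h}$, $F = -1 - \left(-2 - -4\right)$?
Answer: $\frac{52717}{2} + \frac{31 \sqrt{5}}{2} \approx 26393.0$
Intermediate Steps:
$C{\left(j,N \right)} = \sqrt{N^{2} + j^{2}}$
$F = -3$ ($F = -1 - \left(-2 + 4\right) = -1 - 2 = -3$)
$r{\left(h,x \right)} = 5 + \frac{1}{h + \sqrt{1 + x^{2}}}$ ($r{\left(h,x \right)} = 5 + \frac{1}{\sqrt{1^{2} + x^{2}} + h} = 5 + \frac{1}{\sqrt{1 + x^{2}} + h} = 5 + \frac{1}{h + \sqrt{1 + x^{2}}}$)
$26650 + \left(-28 + r{\left(F,-2 \right)} \left(-62\right)\right) = 26650 + \left(-28 + \frac{1 + 5 \left(-3\right) + 5 \sqrt{1 + \left(-2\right)^{2}}}{-3 + \sqrt{1 + \left(-2\right)^{2}}} \left(-62\right)\right) = 26650 + \left(-28 + \frac{1 - 15 + 5 \sqrt{1 + 4}}{-3 + \sqrt{1 + 4}} \left(-62\right)\right) = 26650 + \left(-28 + \frac{1 - 15 + 5 \sqrt{5}}{-3 + \sqrt{5}} \left(-62\right)\right) = 26650 + \left(-28 + \frac{-14 + 5 \sqrt{5}}{-3 + \sqrt{5}} \left(-62\right)\right) = 26650 - \left(28 + \frac{62 \left(-14 + 5 \sqrt{5}\right)}{-3 + \sqrt{5}}\right) = 26622 - \frac{62 \left(-14 + 5 \sqrt{5}\right)}{-3 + \sqrt{5}}$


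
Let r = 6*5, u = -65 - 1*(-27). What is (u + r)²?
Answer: 64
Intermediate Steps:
u = -38 (u = -65 + 27 = -38)
r = 30
(u + r)² = (-38 + 30)² = (-8)² = 64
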